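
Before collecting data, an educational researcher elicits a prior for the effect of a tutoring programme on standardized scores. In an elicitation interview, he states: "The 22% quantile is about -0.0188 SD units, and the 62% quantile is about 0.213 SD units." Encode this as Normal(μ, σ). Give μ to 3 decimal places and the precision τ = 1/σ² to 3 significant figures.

The p-quantile of Normal(μ,σ) is μ + z_p·σ, with z_{0.22} = -0.7722 and z_{0.62} = 0.3055.
Eliminate σ: μ = (z₂·x₁ − z₁·x₂)/(z₂ − z₁) = (0.3055·-0.0188 − (-0.7722)·0.213)/1.078 = 0.147.
Then σ = (x₂ − x₁)/(z₂ − z₁) = (0.213 − -0.0188)/1.078 = 0.215.
Precision τ = 1/σ² = 1/0.2151² = 21.6.

μ = 0.147, τ = 21.6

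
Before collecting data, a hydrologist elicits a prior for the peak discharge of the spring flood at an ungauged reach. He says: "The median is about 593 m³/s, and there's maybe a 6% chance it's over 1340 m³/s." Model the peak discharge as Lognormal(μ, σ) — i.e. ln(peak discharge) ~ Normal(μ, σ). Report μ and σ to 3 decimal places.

If T ~ Lognormal(μ,σ) then ln T ~ Normal(μ,σ), so the p-quantile of ln T is μ + z_p·σ.
ln(593) = 6.385 and ln(1340) = 7.2; z_{0.5} = 0, z_{0.94} = 1.555.
σ = (7.2 − 6.385)/(1.555 − (0)) = 0.524.
μ = 6.385 − (0)·0.524 = 6.385.

μ ≈ 6.385, σ ≈ 0.524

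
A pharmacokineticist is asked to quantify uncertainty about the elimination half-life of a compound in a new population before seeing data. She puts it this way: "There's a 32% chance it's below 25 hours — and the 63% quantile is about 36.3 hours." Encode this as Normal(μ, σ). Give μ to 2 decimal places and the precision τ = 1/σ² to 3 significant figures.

μ = 31.61, τ = 0.00501

For Normal(μ,σ), the p-quantile is μ + z_p·σ. Here z_{0.32} = -0.4677, z_{0.63} = 0.3319.
So 25 = μ − 0.4677σ and 36.3 = μ + 0.3319σ.
Subtracting: σ = (36.3 − 25)/(0.3319 − (-0.4677)) = 14.13.
Then μ = 25 − (-0.4677)·14.13 = 31.61.
Precision τ = 1/σ² = 1/14.13² = 0.00501.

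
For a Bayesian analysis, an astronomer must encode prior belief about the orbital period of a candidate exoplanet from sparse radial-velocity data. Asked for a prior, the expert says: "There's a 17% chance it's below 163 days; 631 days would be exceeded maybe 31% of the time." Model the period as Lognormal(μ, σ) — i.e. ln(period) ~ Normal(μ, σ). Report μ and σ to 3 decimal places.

μ ≈ 5.984, σ ≈ 0.933

If T ~ Lognormal(μ,σ) then ln T ~ Normal(μ,σ), so the p-quantile of ln T is μ + z_p·σ.
ln(163) = 5.094 and ln(631) = 6.447; z_{0.17} = -0.9542, z_{0.69} = 0.4959.
σ = (6.447 − 5.094)/(0.4959 − (-0.9542)) = 0.933.
μ = 5.094 − (-0.9542)·0.933 = 5.984.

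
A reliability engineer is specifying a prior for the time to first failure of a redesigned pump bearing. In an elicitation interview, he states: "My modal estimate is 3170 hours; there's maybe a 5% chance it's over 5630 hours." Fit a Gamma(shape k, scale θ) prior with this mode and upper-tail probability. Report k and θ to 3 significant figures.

k ≈ 9.45, θ ≈ 375

Gamma(k,θ) with k>1 has mode (k−1)θ, so θ = 3170/(k−1).
Need P(X < 5630) = 0.95 with θ tied to k this way. Start at k = 2, θ = 3170: P(X<5630) ≈ 0.530.
Too low — raise k to concentrate. Iterating converges to k ≈ 9.45.
Then θ = 3170/(9.45−1) ≈ 375.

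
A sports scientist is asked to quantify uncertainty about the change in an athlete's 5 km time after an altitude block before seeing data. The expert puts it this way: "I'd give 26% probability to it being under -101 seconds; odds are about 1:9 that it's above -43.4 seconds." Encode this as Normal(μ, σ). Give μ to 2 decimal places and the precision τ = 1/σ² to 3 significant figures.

For Normal(μ,σ), the p-quantile is μ + z_p·σ. Here z_{0.26} = -0.6433, z_{0.9} = 1.282.
So -101 = μ − 0.6433σ and -43.4 = μ + 1.282σ.
Subtracting: σ = (-43.4 − -101)/(1.282 − (-0.6433)) = 29.92.
Then μ = -101 − (-0.6433)·29.92 = -81.75.
Precision τ = 1/σ² = 1/29.92² = 0.00112.

μ = -81.75, τ = 0.00112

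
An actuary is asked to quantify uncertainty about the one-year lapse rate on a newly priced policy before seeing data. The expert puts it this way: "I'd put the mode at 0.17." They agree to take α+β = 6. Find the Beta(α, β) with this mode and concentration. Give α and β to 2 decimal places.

α = 1.68, β = 4.32

For α,β > 1 the Beta mode is (α−1)/(α+β−2). With α+β = 6, the mode is (α−1)/4.
Set (α−1)/4 = 0.17 → α = 1 + 0.17·4 = 1.68.
β = 6 − α = 4.32.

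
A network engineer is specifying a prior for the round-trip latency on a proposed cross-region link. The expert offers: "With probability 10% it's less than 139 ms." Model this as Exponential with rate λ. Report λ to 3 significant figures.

λ ≈ 0.000758

P(T < 139.0) = 1 − e^(−λ·139.0) = 0.1, so λ = −ln(1−0.1)/139.0 = −ln(0.9)/139.0 = 0.000758.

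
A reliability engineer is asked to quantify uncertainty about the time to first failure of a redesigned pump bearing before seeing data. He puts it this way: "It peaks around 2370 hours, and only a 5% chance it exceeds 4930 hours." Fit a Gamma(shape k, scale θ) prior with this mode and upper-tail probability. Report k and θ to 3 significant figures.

k ≈ 6.15, θ ≈ 460

Gamma(k,θ) with k>1 has mode (k−1)θ, so θ = 2370/(k−1).
Need P(X < 4930) = 0.95 with θ tied to k this way. Start at k = 2, θ = 2370: P(X<4930) ≈ 0.615.
Too low — raise k to concentrate. Iterating converges to k ≈ 6.15.
Then θ = 2370/(6.15−1) ≈ 460.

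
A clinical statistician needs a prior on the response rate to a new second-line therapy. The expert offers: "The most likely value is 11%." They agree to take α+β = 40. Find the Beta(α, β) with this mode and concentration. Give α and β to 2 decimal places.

α = 5.18, β = 34.82

For α,β > 1 the Beta mode is (α−1)/(α+β−2). With α+β = 40, the mode is (α−1)/38.
Set (α−1)/38 = 0.11 → α = 1 + 0.11·38 = 5.18.
β = 40 − α = 34.82.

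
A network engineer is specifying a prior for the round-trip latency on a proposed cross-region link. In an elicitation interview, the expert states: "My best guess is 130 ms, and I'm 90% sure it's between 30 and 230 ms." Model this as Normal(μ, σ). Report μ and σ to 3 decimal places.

μ = 130.000, σ = 60.796

A symmetric 90% interval runs μ ± z·σ with z = 1.645.
Half-width = 100, so σ = 100/1.645 = 60.796.
μ is the stated best guess, 130.000.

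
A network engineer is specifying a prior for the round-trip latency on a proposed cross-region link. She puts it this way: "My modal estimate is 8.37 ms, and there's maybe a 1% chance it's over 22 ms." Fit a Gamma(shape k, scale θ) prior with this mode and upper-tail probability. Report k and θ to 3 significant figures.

k ≈ 5.97, θ ≈ 1.68

Gamma(k,θ) with k>1 has mode (k−1)θ, so θ = 8.37/(k−1).
Need P(X < 22) = 0.99 with θ tied to k this way. Start at k = 2, θ = 8.37: P(X<22) ≈ 0.738.
Too low — raise k to concentrate. Iterating converges to k ≈ 5.97.
Then θ = 8.37/(5.97−1) ≈ 1.68.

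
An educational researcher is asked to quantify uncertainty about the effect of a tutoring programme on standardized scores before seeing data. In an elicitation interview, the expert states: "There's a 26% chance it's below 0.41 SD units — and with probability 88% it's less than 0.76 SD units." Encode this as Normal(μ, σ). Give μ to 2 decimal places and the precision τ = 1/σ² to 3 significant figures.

μ = 0.53, τ = 27

For Normal(μ,σ), the p-quantile is μ + z_p·σ. Here z_{0.26} = -0.6433, z_{0.88} = 1.175.
So 0.41 = μ − 0.6433σ and 0.76 = μ + 1.175σ.
Subtracting: σ = (0.76 − 0.41)/(1.175 − (-0.6433)) = 0.19.
Then μ = 0.41 − (-0.6433)·0.19 = 0.53.
Precision τ = 1/σ² = 1/0.1925² = 27.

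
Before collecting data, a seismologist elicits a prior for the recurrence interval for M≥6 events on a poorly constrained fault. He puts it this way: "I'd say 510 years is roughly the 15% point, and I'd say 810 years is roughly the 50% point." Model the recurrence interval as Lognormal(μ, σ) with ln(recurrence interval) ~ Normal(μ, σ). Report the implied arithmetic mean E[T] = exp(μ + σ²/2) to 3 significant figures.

If T ~ Lognormal(μ,σ) then ln T ~ Normal(μ,σ), so the p-quantile of ln T is μ + z_p·σ.
ln(510) = 6.234 and ln(810) = 6.697; z_{0.15} = -1.036, z_{0.5} = 0.
σ = (6.697 − 6.234)/(0 − (-1.036)) = 0.446.
μ = 6.234 − (-1.036)·0.446 = 6.697.
E[T] = exp(μ + σ²/2) = exp(6.697 + 0.0996) = 895 years.

E[T] ≈ 895 years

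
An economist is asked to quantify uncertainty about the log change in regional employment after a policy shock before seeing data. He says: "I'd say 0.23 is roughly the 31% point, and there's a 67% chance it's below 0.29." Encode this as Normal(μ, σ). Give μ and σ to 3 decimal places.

The p-quantile of Normal(μ,σ) is μ + z_p·σ, with z_{0.31} = -0.4959 and z_{0.67} = 0.4399.
Eliminate σ: μ = (z₂·x₁ − z₁·x₂)/(z₂ − z₁) = (0.4399·0.23 − (-0.4959)·0.29)/0.9358 = 0.262.
Then σ = (x₂ − x₁)/(z₂ − z₁) = (0.29 − 0.23)/0.9358 = 0.064.

μ = 0.262, σ = 0.064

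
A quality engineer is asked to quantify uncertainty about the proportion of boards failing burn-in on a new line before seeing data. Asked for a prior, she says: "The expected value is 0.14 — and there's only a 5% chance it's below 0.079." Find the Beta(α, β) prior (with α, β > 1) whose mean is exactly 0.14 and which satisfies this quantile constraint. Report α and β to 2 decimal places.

α ≈ 9.96, β ≈ 61.19

With mean 0.14 fixed, write α = 0.14s, β = 0.86s where s = α+β.
Need P(θ < 0.079) = 0.05 under Beta(0.14s, 0.86s). Normal approximation: (q−m)/√(m(1−m)/s) ≈ z_{0.05} = -1.64, so s ≈ 0.14·0.86·(-1.64)²/(0.079−0.14)² = 87.5.
At s = 87.5: P(θ<0.079) ≈ 0.033. Adjusting to match 0.05 gives s ≈ 71.15.
So α = 0.14·71.15 ≈ 9.96, β = 0.86·71.15 ≈ 61.19.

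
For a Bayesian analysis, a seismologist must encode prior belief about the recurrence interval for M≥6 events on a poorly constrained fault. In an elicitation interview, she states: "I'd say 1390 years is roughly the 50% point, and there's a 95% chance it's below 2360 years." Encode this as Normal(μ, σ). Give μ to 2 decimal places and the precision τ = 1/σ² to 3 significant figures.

μ = 1390.00, τ = 2.88e-06

The p-quantile of Normal(μ,σ) is μ + z_p·σ, with z_{0.5} = 0 and z_{0.95} = 1.645.
Eliminate σ: μ = (z₂·x₁ − z₁·x₂)/(z₂ − z₁) = (1.645·1390 − (0)·2360)/1.645 = 1390.00.
Then σ = (x₂ − x₁)/(z₂ − z₁) = (2360 − 1390)/1.645 = 589.72.
Precision τ = 1/σ² = 1/589.7² = 2.88e-06.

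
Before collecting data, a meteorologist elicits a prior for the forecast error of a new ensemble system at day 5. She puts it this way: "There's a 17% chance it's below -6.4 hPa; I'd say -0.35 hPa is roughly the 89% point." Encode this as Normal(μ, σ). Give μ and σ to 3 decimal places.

μ = -3.753, σ = 2.774

The p-quantile of Normal(μ,σ) is μ + z_p·σ, with z_{0.17} = -0.9542 and z_{0.89} = 1.227.
Eliminate σ: μ = (z₂·x₁ − z₁·x₂)/(z₂ − z₁) = (1.227·-6.4 − (-0.9542)·-0.35)/2.181 = -3.753.
Then σ = (x₂ − x₁)/(z₂ − z₁) = (-0.35 − -6.4)/2.181 = 2.774.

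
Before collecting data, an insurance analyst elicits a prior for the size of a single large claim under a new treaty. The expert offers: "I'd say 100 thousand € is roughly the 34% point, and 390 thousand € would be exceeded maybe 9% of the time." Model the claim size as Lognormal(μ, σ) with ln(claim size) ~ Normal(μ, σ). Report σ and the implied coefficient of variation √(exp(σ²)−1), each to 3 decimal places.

σ ≈ 0.776, CV ≈ 0.909

If T ~ Lognormal(μ,σ) then ln T ~ Normal(μ,σ), so the p-quantile of ln T is μ + z_p·σ.
ln(100) = 4.605 and ln(390) = 5.966; z_{0.34} = -0.4125, z_{0.91} = 1.341.
σ = (5.966 − 4.605)/(1.341 − (-0.4125)) = 0.776.
μ = 4.605 − (-0.4125)·0.776 = 4.925.
CV = √(exp(σ²)−1) = √(exp(0.6026)−1) = 0.909.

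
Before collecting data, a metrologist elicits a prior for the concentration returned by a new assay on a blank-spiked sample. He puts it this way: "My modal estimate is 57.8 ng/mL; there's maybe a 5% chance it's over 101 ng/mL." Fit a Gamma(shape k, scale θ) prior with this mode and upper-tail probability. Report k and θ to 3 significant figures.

Gamma(k,θ) with k>1 has mode (k−1)θ, so θ = 57.8/(k−1).
Need P(X < 101) = 0.95 with θ tied to k this way. Start at k = 2, θ = 57.8: P(X<101) ≈ 0.521.
Too low — raise k to concentrate. Iterating converges to k ≈ 9.96.
Then θ = 57.8/(9.96−1) ≈ 6.45.

k ≈ 9.96, θ ≈ 6.45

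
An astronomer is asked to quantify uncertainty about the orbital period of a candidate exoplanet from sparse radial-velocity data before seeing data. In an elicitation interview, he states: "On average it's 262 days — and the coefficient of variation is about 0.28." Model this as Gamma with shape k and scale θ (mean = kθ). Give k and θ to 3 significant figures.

For Gamma(k, scale θ): mean = kθ, variance = kθ², so CV = 1/√k.
CV = 0.28, hence k = 1/CV² = 12.8.
Then θ = mean/k = 262/12.8 = 20.5.

k ≈ 12.8, θ ≈ 20.5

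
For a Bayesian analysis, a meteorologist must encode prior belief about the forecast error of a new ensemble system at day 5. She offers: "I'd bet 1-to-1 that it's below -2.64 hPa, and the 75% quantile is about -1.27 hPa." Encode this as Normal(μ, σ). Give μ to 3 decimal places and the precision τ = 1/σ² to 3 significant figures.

For Normal(μ,σ), the p-quantile is μ + z_p·σ. Here z_{0.5} = 0, z_{0.75} = 0.6745.
So -2.64 = μ + 0σ and -1.27 = μ + 0.6745σ.
Subtracting: σ = (-1.27 − -2.64)/(0.6745 − (0)) = 2.031.
Then μ = -2.64 − (0)·2.031 = -2.640.
Precision τ = 1/σ² = 1/2.031² = 0.242.

μ = -2.640, τ = 0.242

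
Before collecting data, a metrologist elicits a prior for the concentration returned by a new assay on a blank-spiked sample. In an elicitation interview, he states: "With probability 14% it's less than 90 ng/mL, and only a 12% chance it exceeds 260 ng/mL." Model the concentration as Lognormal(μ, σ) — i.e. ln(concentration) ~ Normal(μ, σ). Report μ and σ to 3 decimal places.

μ ≈ 5.008, σ ≈ 0.470

If T ~ Lognormal(μ,σ) then ln T ~ Normal(μ,σ), so the p-quantile of ln T is μ + z_p·σ.
ln(90) = 4.5 and ln(260) = 5.561; z_{0.14} = -1.08, z_{0.88} = 1.175.
σ = (5.561 − 4.5)/(1.175 − (-1.08)) = 0.470.
μ = 4.5 − (-1.08)·0.470 = 5.008.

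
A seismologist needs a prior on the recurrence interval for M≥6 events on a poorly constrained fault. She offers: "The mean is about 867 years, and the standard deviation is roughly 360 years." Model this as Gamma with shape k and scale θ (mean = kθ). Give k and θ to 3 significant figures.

For Gamma(k, scale θ): mean = kθ, variance = kθ², so CV = 1/√k.
CV = SD/mean = 360/867 = 0.4152, hence k = 1/CV² = 5.8.
Then θ = mean/k = 867/5.8 = 149.

k ≈ 5.8, θ ≈ 149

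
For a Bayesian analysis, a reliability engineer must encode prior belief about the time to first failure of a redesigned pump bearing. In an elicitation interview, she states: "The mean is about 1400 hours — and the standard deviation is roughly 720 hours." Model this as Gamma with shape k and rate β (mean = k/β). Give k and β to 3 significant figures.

k ≈ 3.78, β ≈ 0.0027

For Gamma(k, rate β): mean = k/β, variance = k/β², so CV = 1/√k.
CV = SD/mean = 720/1400 = 0.5143, hence k = 1/CV² = 3.78.
Then β = k/mean = 3.78/1400 = 0.0027.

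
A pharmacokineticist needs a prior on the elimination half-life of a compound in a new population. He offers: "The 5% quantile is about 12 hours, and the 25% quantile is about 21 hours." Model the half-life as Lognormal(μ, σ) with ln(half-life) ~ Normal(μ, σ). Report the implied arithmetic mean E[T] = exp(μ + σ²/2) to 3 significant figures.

E[T] ≈ 36.6 hours

If T ~ Lognormal(μ,σ) then ln T ~ Normal(μ,σ), so the p-quantile of ln T is μ + z_p·σ.
ln(12) = 2.485 and ln(21) = 3.045; z_{0.05} = -1.645, z_{0.25} = -0.6745.
σ = (3.045 − 2.485)/(-0.6745 − (-1.645)) = 0.577.
μ = 2.485 − (-1.645)·0.577 = 3.434.
E[T] = exp(μ + σ²/2) = exp(3.434 + 0.1663) = 36.6 hours.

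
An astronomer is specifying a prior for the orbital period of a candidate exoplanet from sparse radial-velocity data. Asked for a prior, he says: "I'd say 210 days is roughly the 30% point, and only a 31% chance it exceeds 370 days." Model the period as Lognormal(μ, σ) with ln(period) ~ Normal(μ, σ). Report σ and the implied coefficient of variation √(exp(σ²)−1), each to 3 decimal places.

σ ≈ 0.555, CV ≈ 0.601

If T ~ Lognormal(μ,σ) then ln T ~ Normal(μ,σ), so the p-quantile of ln T is μ + z_p·σ.
ln(210) = 5.347 and ln(370) = 5.914; z_{0.3} = -0.5244, z_{0.69} = 0.4959.
σ = (5.914 − 5.347)/(0.4959 − (-0.5244)) = 0.555.
μ = 5.347 − (-0.5244)·0.555 = 5.638.
CV = √(exp(σ²)−1) = √(exp(0.3082)−1) = 0.601.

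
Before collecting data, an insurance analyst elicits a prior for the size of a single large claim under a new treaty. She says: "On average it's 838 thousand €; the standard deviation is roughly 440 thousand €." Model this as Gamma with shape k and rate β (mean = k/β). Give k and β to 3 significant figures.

For Gamma(k, rate β): mean = k/β, variance = k/β², so CV = 1/√k.
CV = SD/mean = 440/838 = 0.5251, hence k = 1/CV² = 3.63.
Then β = k/mean = 3.63/838 = 0.00433.

k ≈ 3.63, β ≈ 0.00433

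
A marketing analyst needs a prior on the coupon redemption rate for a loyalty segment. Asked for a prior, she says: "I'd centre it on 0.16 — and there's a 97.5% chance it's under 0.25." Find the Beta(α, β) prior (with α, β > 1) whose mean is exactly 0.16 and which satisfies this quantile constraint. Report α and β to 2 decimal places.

With mean 0.16 fixed, write α = 0.16s, β = 0.84s where s = α+β.
Need P(θ < 0.25) = 0.975 under Beta(0.16s, 0.84s). Normal approximation: (q−m)/√(m(1−m)/s) ≈ z_{0.975} = 1.96, so s ≈ 0.16·0.84·(1.96)²/(0.25−0.16)² = 63.7.
At s = 63.7: P(θ<0.25) ≈ 0.965. Adjusting to match 0.975 gives s ≈ 75.67.
So α = 0.16·75.67 ≈ 12.11, β = 0.84·75.67 ≈ 63.56.

α ≈ 12.11, β ≈ 63.56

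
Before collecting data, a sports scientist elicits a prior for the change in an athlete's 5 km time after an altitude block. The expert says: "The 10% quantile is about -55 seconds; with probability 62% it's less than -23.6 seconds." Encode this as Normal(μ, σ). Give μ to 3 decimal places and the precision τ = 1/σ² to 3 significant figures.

The p-quantile of Normal(μ,σ) is μ + z_p·σ, with z_{0.1} = -1.282 and z_{0.62} = 0.3055.
Eliminate σ: μ = (z₂·x₁ − z₁·x₂)/(z₂ − z₁) = (0.3055·-55 − (-1.282)·-23.6)/1.587 = -29.644.
Then σ = (x₂ − x₁)/(z₂ − z₁) = (-23.6 − -55)/1.587 = 19.785.
Precision τ = 1/σ² = 1/19.79² = 0.00255.

μ = -29.644, τ = 0.00255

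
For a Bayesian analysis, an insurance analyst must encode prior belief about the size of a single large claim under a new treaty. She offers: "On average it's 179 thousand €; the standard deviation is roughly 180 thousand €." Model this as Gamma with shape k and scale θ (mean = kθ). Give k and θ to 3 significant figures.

k ≈ 0.989, θ ≈ 181

For Gamma(k, scale θ): mean = kθ, variance = kθ², so CV = 1/√k.
CV = SD/mean = 180/179 = 1.006, hence k = 1/CV² = 0.989.
Then θ = mean/k = 179/0.989 = 181.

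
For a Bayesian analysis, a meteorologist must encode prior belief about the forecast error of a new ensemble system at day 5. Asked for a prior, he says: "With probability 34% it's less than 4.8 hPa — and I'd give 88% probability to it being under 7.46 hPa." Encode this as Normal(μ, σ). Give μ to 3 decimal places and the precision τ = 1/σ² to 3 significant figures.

The p-quantile of Normal(μ,σ) is μ + z_p·σ, with z_{0.34} = -0.4125 and z_{0.88} = 1.175.
Eliminate σ: μ = (z₂·x₁ − z₁·x₂)/(z₂ − z₁) = (1.175·4.8 − (-0.4125)·7.46)/1.587 = 5.491.
Then σ = (x₂ − x₁)/(z₂ − z₁) = (7.46 − 4.8)/1.587 = 1.676.
Precision τ = 1/σ² = 1/1.676² = 0.356.

μ = 5.491, τ = 0.356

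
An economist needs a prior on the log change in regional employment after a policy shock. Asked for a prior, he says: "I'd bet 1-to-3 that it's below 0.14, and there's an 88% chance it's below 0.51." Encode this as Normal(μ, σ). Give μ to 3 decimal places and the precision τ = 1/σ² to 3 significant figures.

The p-quantile of Normal(μ,σ) is μ + z_p·σ, with z_{0.25} = -0.6745 and z_{0.88} = 1.175.
Eliminate σ: μ = (z₂·x₁ − z₁·x₂)/(z₂ − z₁) = (1.175·0.14 − (-0.6745)·0.51)/1.849 = 0.275.
Then σ = (x₂ − x₁)/(z₂ − z₁) = (0.51 − 0.14)/1.849 = 0.200.
Precision τ = 1/σ² = 1/0.2001² = 25.

μ = 0.275, τ = 25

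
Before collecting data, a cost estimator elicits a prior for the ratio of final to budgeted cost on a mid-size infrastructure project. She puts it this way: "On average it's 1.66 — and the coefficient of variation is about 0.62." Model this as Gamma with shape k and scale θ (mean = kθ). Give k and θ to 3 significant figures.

For Gamma(k, scale θ): mean = kθ, variance = kθ², so CV = 1/√k.
CV = 0.62, hence k = 1/CV² = 2.6.
Then θ = mean/k = 1.66/2.6 = 0.638.

k ≈ 2.6, θ ≈ 0.638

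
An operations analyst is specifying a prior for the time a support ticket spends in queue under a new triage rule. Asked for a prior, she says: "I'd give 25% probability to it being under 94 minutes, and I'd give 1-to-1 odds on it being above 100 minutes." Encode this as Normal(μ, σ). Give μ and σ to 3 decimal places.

μ = 100.000, σ = 8.896

For Normal(μ,σ), the p-quantile is μ + z_p·σ. Here z_{0.25} = -0.6745, z_{0.5} = 0.
So 94 = μ − 0.6745σ and 100 = μ + 0σ.
Subtracting: σ = (100 − 94)/(0 − (-0.6745)) = 8.896.
Then μ = 94 − (-0.6745)·8.896 = 100.000.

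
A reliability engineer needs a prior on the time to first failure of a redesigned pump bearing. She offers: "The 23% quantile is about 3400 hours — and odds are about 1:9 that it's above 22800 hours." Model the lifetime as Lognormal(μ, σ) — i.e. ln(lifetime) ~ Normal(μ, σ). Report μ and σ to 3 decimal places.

If T ~ Lognormal(μ,σ) then ln T ~ Normal(μ,σ), so the p-quantile of ln T is μ + z_p·σ.
ln(3400) = 8.132 and ln(22800) = 10.03; z_{0.23} = -0.7388, z_{0.9} = 1.282.
σ = (10.03 − 8.132)/(1.282 − (-0.7388)) = 0.942.
μ = 8.132 − (-0.7388)·0.942 = 8.827.

μ ≈ 8.827, σ ≈ 0.942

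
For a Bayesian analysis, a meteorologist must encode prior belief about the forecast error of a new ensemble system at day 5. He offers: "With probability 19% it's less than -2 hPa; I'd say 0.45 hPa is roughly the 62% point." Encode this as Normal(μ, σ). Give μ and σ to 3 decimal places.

The p-quantile of Normal(μ,σ) is μ + z_p·σ, with z_{0.19} = -0.8779 and z_{0.62} = 0.3055.
Eliminate σ: μ = (z₂·x₁ − z₁·x₂)/(z₂ − z₁) = (0.3055·-2 − (-0.8779)·0.45)/1.183 = -0.182.
Then σ = (x₂ − x₁)/(z₂ − z₁) = (0.45 − -2)/1.183 = 2.070.

μ = -0.182, σ = 2.070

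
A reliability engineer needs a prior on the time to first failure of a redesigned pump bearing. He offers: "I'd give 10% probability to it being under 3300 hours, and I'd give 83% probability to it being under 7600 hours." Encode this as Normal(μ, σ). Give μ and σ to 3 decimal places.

The p-quantile of Normal(μ,σ) is μ + z_p·σ, with z_{0.1} = -1.282 and z_{0.83} = 0.9542.
Eliminate σ: μ = (z₂·x₁ − z₁·x₂)/(z₂ − z₁) = (0.9542·3300 − (-1.282)·7600)/2.236 = 5764.834.
Then σ = (x₂ − x₁)/(z₂ − z₁) = (7600 − 3300)/2.236 = 1923.321.

μ = 5764.834, σ = 1923.321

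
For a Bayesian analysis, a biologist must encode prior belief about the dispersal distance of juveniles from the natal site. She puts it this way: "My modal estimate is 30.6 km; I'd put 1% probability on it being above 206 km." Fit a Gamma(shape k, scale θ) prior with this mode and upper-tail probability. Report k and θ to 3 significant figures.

k ≈ 1.98, θ ≈ 31.2

Gamma(k,θ) with k>1 has mode (k−1)θ, so θ = 30.6/(k−1).
Need P(X < 206) = 0.99 with θ tied to k this way. Start at k = 2, θ = 30.6: P(X<206) ≈ 0.991.
Too high — lower k to spread out. Iterating converges to k ≈ 1.98.
Then θ = 30.6/(1.98−1) ≈ 31.2.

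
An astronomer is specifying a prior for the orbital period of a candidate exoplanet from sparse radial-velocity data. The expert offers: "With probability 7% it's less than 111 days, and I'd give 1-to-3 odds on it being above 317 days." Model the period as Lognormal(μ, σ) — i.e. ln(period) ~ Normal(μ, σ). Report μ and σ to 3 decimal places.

μ ≈ 5.430, σ ≈ 0.488

If T ~ Lognormal(μ,σ) then ln T ~ Normal(μ,σ), so the p-quantile of ln T is μ + z_p·σ.
ln(111) = 4.71 and ln(317) = 5.759; z_{0.07} = -1.476, z_{0.75} = 0.6745.
σ = (5.759 − 4.71)/(0.6745 − (-1.476)) = 0.488.
μ = 4.71 − (-1.476)·0.488 = 5.430.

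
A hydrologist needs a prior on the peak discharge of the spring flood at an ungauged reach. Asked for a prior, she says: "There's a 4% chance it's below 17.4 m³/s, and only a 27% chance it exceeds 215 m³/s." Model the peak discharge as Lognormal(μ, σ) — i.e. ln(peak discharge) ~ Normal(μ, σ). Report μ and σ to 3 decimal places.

μ ≈ 4.719, σ ≈ 1.064

If T ~ Lognormal(μ,σ) then ln T ~ Normal(μ,σ), so the p-quantile of ln T is μ + z_p·σ.
ln(17.4) = 2.856 and ln(215) = 5.371; z_{0.04} = -1.751, z_{0.73} = 0.6128.
σ = (5.371 − 2.856)/(0.6128 − (-1.751)) = 1.064.
μ = 2.856 − (-1.751)·1.064 = 4.719.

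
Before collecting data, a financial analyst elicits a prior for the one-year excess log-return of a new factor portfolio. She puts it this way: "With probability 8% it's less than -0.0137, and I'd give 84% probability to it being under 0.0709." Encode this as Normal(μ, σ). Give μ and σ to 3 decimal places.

μ = 0.036, σ = 0.035

The p-quantile of Normal(μ,σ) is μ + z_p·σ, with z_{0.08} = -1.405 and z_{0.84} = 0.9945.
Eliminate σ: μ = (z₂·x₁ − z₁·x₂)/(z₂ − z₁) = (0.9945·-0.0137 − (-1.405)·0.0709)/2.4 = 0.036.
Then σ = (x₂ − x₁)/(z₂ − z₁) = (0.0709 − -0.0137)/2.4 = 0.035.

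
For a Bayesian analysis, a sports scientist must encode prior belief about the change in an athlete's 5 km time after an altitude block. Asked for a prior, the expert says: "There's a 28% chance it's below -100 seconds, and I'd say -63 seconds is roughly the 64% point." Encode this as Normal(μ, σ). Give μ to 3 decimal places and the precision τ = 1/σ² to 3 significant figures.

μ = -77.090, τ = 0.000647

For Normal(μ,σ), the p-quantile is μ + z_p·σ. Here z_{0.28} = -0.5828, z_{0.64} = 0.3585.
So -100 = μ − 0.5828σ and -63 = μ + 0.3585σ.
Subtracting: σ = (-63 − -100)/(0.3585 − (-0.5828)) = 39.307.
Then μ = -100 − (-0.5828)·39.307 = -77.090.
Precision τ = 1/σ² = 1/39.31² = 0.000647.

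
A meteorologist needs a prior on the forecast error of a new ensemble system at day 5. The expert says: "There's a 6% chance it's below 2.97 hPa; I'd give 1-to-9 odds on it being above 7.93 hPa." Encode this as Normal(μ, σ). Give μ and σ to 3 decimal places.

The p-quantile of Normal(μ,σ) is μ + z_p·σ, with z_{0.06} = -1.555 and z_{0.9} = 1.282.
Eliminate σ: μ = (z₂·x₁ − z₁·x₂)/(z₂ − z₁) = (1.282·2.97 − (-1.555)·7.93)/2.836 = 5.689.
Then σ = (x₂ − x₁)/(z₂ − z₁) = (7.93 − 2.97)/2.836 = 1.749.

μ = 5.689, σ = 1.749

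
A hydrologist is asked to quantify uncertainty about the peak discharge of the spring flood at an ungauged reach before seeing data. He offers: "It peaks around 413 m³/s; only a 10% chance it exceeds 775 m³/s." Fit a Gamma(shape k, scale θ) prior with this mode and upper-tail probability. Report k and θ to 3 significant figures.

Gamma(k,θ) with k>1 has mode (k−1)θ, so θ = 413/(k−1).
Need P(X < 775) = 0.9 with θ tied to k this way. Start at k = 2, θ = 413: P(X<775) ≈ 0.560.
Too low — raise k to concentrate. Iterating converges to k ≈ 5.82.
Then θ = 413/(5.82−1) ≈ 85.6.

k ≈ 5.82, θ ≈ 85.6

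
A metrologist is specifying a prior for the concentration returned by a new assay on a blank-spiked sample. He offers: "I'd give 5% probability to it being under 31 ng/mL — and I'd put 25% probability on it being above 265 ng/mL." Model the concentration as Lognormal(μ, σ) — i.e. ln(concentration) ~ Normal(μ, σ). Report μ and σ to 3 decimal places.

μ ≈ 4.956, σ ≈ 0.925

If T ~ Lognormal(μ,σ) then ln T ~ Normal(μ,σ), so the p-quantile of ln T is μ + z_p·σ.
ln(31) = 3.434 and ln(265) = 5.58; z_{0.05} = -1.645, z_{0.75} = 0.6745.
σ = (5.58 − 3.434)/(0.6745 − (-1.645)) = 0.925.
μ = 3.434 − (-1.645)·0.925 = 4.956.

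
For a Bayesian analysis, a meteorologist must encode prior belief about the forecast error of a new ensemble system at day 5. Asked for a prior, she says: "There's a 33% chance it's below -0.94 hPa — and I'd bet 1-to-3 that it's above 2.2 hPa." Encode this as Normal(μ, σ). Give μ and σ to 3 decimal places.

The p-quantile of Normal(μ,σ) is μ + z_p·σ, with z_{0.33} = -0.4399 and z_{0.75} = 0.6745.
Eliminate σ: μ = (z₂·x₁ − z₁·x₂)/(z₂ − z₁) = (0.6745·-0.94 − (-0.4399)·2.2)/1.114 = 0.300.
Then σ = (x₂ − x₁)/(z₂ − z₁) = (2.2 − -0.94)/1.114 = 2.818.

μ = 0.300, σ = 2.818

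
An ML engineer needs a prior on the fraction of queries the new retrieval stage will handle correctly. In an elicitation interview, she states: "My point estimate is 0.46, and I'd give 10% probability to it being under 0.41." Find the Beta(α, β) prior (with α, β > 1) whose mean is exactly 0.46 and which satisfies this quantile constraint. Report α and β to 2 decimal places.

α ≈ 74.59, β ≈ 87.57

With mean 0.46 fixed, write α = 0.46s, β = 0.54s where s = α+β.
Need P(θ < 0.41) = 0.1 under Beta(0.46s, 0.54s). Normal approximation: (q−m)/√(m(1−m)/s) ≈ z_{0.1} = -1.28, so s ≈ 0.46·0.54·(-1.28)²/(0.41−0.46)² = 163.2.
At s = 163.2: P(θ<0.41) ≈ 0.099. Adjusting to match 0.1 gives s ≈ 162.16.
So α = 0.46·162.16 ≈ 74.59, β = 0.54·162.16 ≈ 87.57.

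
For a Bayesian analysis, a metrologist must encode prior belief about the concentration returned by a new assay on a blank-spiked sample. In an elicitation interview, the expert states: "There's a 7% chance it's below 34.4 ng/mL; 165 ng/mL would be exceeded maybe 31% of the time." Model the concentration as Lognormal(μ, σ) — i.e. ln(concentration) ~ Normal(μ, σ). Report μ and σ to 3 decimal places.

If T ~ Lognormal(μ,σ) then ln T ~ Normal(μ,σ), so the p-quantile of ln T is μ + z_p·σ.
ln(34.4) = 3.538 and ln(165) = 5.106; z_{0.07} = -1.476, z_{0.69} = 0.4959.
σ = (5.106 − 3.538)/(0.4959 − (-1.476)) = 0.795.
μ = 3.538 − (-1.476)·0.795 = 4.712.

μ ≈ 4.712, σ ≈ 0.795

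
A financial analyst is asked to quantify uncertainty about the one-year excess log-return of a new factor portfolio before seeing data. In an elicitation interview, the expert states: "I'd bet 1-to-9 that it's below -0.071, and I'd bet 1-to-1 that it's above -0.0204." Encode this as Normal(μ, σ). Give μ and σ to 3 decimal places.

μ = -0.020, σ = 0.039

For Normal(μ,σ), the p-quantile is μ + z_p·σ. Here z_{0.1} = -1.282, z_{0.5} = 0.
So -0.071 = μ − 1.282σ and -0.0204 = μ + 0σ.
Subtracting: σ = (-0.0204 − -0.071)/(0 − (-1.282)) = 0.039.
Then μ = -0.071 − (-1.282)·0.039 = -0.020.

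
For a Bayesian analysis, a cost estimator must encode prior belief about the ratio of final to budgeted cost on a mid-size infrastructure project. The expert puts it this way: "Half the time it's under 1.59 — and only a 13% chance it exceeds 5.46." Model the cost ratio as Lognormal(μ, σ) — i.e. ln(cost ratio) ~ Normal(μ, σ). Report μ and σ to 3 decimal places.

If T ~ Lognormal(μ,σ) then ln T ~ Normal(μ,σ), so the p-quantile of ln T is μ + z_p·σ.
ln(1.59) = 0.4637 and ln(5.46) = 1.697; z_{0.5} = 0, z_{0.87} = 1.126.
σ = (1.697 − 0.4637)/(1.126 − (0)) = 1.095.
μ = 0.4637 − (0)·1.095 = 0.464.

μ ≈ 0.464, σ ≈ 1.095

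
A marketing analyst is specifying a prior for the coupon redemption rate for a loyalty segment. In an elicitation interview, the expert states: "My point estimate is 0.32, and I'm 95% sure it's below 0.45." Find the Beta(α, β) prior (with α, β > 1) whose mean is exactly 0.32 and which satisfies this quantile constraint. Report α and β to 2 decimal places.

α ≈ 11.85, β ≈ 25.18

With mean 0.32 fixed, write α = 0.32s, β = 0.68s where s = α+β.
Need P(θ < 0.45) = 0.95 under Beta(0.32s, 0.68s). Normal approximation: (q−m)/√(m(1−m)/s) ≈ z_{0.95} = 1.64, so s ≈ 0.32·0.68·(1.64)²/(0.45−0.32)² = 34.8.
At s = 34.8: P(θ<0.45) ≈ 0.945. Adjusting to match 0.95 gives s ≈ 37.02.
So α = 0.32·37.02 ≈ 11.85, β = 0.68·37.02 ≈ 25.18.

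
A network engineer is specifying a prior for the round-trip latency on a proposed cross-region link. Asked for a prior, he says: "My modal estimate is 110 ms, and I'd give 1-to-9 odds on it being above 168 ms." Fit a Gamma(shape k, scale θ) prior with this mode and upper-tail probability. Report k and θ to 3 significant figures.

k ≈ 11.4, θ ≈ 10.6

Gamma(k,θ) with k>1 has mode (k−1)θ, so θ = 110/(k−1).
Need P(X < 168) = 0.9 with θ tied to k this way. Start at k = 2, θ = 110: P(X<168) ≈ 0.451.
Too low — raise k to concentrate. Iterating converges to k ≈ 11.4.
Then θ = 110/(11.4−1) ≈ 10.6.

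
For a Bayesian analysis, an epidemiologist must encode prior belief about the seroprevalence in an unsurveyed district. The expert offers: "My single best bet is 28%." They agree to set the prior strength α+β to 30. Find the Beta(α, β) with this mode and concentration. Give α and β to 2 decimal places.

For α,β > 1 the Beta mode is (α−1)/(α+β−2). With α+β = 30, the mode is (α−1)/28.
Set (α−1)/28 = 0.28 → α = 1 + 0.28·28 = 8.84.
β = 30 − α = 21.16.

α = 8.84, β = 21.16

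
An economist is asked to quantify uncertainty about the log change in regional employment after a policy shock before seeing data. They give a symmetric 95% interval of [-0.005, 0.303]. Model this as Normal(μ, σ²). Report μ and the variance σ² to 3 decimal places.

A symmetric 95% interval runs μ ± z·σ with z = 1.96.
Half-width = 0.154, so σ = 0.154/1.96 = 0.0786 and σ² = 0.006.
μ is the interval midpoint, 0.149.

μ = 0.149, σ² = 0.006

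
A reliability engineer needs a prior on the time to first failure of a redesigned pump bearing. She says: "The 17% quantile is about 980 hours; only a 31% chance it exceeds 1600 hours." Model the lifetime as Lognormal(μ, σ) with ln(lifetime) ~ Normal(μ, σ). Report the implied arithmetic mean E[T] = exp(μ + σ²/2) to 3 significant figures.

E[T] ≈ 1430 hours

If T ~ Lognormal(μ,σ) then ln T ~ Normal(μ,σ), so the p-quantile of ln T is μ + z_p·σ.
ln(980) = 6.888 and ln(1600) = 7.378; z_{0.17} = -0.9542, z_{0.69} = 0.4959.
σ = (7.378 − 6.888)/(0.4959 − (-0.9542)) = 0.338.
μ = 6.888 − (-0.9542)·0.338 = 7.210.
E[T] = exp(μ + σ²/2) = exp(7.210 + 0.0571) = 1430 hours.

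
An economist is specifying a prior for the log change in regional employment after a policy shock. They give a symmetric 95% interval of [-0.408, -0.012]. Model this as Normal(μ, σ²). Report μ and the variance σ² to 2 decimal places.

A symmetric 95% interval runs μ ± z·σ with z = 1.96.
Half-width = 0.198, so σ = 0.198/1.96 = 0.101 and σ² = 0.01.
μ is the interval midpoint, -0.21.

μ = -0.21, σ² = 0.01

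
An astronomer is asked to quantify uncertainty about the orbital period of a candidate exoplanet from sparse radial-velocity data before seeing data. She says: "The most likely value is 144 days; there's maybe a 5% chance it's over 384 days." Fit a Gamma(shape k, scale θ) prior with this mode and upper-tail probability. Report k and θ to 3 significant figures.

Gamma(k,θ) with k>1 has mode (k−1)θ, so θ = 144/(k−1).
Need P(X < 384) = 0.95 with θ tied to k this way. Start at k = 2, θ = 144: P(X<384) ≈ 0.745.
Too low — raise k to concentrate. Iterating converges to k ≈ 3.8.
Then θ = 144/(3.8−1) ≈ 51.4.

k ≈ 3.8, θ ≈ 51.4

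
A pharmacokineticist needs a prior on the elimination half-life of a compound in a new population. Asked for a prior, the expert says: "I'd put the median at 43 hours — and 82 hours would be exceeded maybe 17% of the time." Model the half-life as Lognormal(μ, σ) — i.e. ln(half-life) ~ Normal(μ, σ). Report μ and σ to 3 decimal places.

If T ~ Lognormal(μ,σ) then ln T ~ Normal(μ,σ), so the p-quantile of ln T is μ + z_p·σ.
ln(43) = 3.761 and ln(82) = 4.407; z_{0.5} = 0, z_{0.83} = 0.9542.
σ = (4.407 − 3.761)/(0.9542 − (0)) = 0.677.
μ = 3.761 − (0)·0.677 = 3.761.

μ ≈ 3.761, σ ≈ 0.677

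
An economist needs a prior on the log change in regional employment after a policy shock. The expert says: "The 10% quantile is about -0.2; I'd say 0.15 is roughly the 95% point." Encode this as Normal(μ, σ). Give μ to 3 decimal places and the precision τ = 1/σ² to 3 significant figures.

For Normal(μ,σ), the p-quantile is μ + z_p·σ. Here z_{0.1} = -1.282, z_{0.95} = 1.645.
So -0.2 = μ − 1.282σ and 0.15 = μ + 1.645σ.
Subtracting: σ = (0.15 − -0.2)/(1.645 − (-1.282)) = 0.120.
Then μ = -0.2 − (-1.282)·0.120 = -0.047.
Precision τ = 1/σ² = 1/0.1196² = 69.9.

μ = -0.047, τ = 69.9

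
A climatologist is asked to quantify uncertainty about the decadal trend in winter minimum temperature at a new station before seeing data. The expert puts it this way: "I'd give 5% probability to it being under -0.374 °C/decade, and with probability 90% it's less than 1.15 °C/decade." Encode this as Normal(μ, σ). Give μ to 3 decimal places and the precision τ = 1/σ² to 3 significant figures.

μ = 0.483, τ = 3.69

For Normal(μ,σ), the p-quantile is μ + z_p·σ. Here z_{0.05} = -1.645, z_{0.9} = 1.282.
So -0.374 = μ − 1.645σ and 1.15 = μ + 1.282σ.
Subtracting: σ = (1.15 − -0.374)/(1.282 − (-1.645)) = 0.521.
Then μ = -0.374 − (-1.645)·0.521 = 0.483.
Precision τ = 1/σ² = 1/0.5208² = 3.69.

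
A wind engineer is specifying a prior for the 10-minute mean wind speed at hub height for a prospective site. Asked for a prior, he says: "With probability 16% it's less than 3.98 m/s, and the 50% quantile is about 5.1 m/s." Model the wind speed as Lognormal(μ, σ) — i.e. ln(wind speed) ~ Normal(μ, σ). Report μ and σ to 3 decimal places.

If T ~ Lognormal(μ,σ) then ln T ~ Normal(μ,σ), so the p-quantile of ln T is μ + z_p·σ.
ln(3.98) = 1.381 and ln(5.1) = 1.629; z_{0.16} = -0.9945, z_{0.5} = 0.
σ = (1.629 − 1.381)/(0 − (-0.9945)) = 0.249.
μ = 1.381 − (-0.9945)·0.249 = 1.629.

μ ≈ 1.629, σ ≈ 0.249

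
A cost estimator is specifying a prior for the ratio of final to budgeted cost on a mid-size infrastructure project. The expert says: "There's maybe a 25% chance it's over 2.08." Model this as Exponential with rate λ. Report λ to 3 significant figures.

λ ≈ 0.666

P(T > 2.08) = e^(−λ·2.08) = 0.25, so λ = −ln(0.25)/2.08 = 0.666.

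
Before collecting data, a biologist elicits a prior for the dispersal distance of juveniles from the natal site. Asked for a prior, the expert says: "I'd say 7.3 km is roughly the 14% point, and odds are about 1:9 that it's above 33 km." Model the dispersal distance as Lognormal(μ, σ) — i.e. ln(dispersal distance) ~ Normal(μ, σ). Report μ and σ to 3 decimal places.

If T ~ Lognormal(μ,σ) then ln T ~ Normal(μ,σ), so the p-quantile of ln T is μ + z_p·σ.
ln(7.3) = 1.988 and ln(33) = 3.497; z_{0.14} = -1.08, z_{0.9} = 1.282.
σ = (3.497 − 1.988)/(1.282 − (-1.08)) = 0.639.
μ = 1.988 − (-1.08)·0.639 = 2.678.

μ ≈ 2.678, σ ≈ 0.639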